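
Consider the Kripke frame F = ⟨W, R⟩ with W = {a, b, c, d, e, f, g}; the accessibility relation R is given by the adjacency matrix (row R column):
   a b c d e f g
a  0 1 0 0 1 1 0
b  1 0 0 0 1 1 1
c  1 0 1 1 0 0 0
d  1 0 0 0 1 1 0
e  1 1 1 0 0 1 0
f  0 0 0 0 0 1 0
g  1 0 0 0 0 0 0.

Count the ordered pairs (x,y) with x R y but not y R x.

Enumerating: (a,f), (b,f), (b,g), (c,a), (c,d), (d,a), (d,e), (d,f), (e,c), (e,f), (g,a).

11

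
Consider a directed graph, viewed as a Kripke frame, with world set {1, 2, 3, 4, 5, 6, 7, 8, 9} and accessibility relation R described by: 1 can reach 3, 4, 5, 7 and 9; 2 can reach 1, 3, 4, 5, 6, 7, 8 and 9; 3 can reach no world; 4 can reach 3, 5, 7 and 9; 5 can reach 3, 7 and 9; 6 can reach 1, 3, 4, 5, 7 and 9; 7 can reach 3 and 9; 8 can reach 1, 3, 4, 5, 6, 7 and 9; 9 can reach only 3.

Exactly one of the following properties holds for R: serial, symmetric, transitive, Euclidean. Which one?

transitive

Serial: no — 3 has no R-successor.
Symmetric: no — 1 R 3 but not 3 R 1.
Transitive: yes — every two-step R-path is closed by a direct edge.
Euclidean: no — 1 R 3 and 1 R 4, but not 3 R 4.
Only transitive holds.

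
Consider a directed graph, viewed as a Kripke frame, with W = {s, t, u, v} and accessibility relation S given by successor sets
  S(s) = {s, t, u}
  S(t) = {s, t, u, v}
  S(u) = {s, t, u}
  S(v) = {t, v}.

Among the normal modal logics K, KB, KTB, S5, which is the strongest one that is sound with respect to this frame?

Symmetric (axiom B): yes — every pair in S has its reverse in S.
Reflexive (axiom T): yes — every world is S-related to itself.
Euclidean (axiom 5): no — t S s and t S v, but not s S v.
So F validates K, KB, KTB; S5 would additionally require S to be Euclidean. The strongest is KTB.

KTB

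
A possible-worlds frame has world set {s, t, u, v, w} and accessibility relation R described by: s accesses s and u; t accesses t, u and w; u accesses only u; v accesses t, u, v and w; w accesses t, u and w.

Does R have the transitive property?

Yes

Transitive: yes — every two-step R-path is closed by a direct edge.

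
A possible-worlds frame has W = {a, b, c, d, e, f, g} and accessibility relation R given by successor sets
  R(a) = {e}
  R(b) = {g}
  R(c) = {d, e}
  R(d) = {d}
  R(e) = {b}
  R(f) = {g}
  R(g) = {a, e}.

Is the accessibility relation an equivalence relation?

No

Reflexive: no — a is not related to itself.
Symmetric: no — a R e but not e R a.
Transitive: no — a R e and e R b, but not a R b.
So R is not an equivalence relation.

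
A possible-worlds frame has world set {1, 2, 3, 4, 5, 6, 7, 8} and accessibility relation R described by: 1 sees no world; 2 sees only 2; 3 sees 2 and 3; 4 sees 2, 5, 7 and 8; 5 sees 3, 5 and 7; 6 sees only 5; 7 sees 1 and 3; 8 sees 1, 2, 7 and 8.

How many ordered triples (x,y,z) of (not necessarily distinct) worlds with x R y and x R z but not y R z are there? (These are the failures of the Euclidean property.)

Enumerating: (3,2,3), (4,2,5), (4,2,7), (4,2,8), (4,5,2), (4,5,8), (4,7,2), (4,7,5), (4,7,7), (4,7,8), (4,8,5), (5,3,5), … and 16 more.
Total: 28.

28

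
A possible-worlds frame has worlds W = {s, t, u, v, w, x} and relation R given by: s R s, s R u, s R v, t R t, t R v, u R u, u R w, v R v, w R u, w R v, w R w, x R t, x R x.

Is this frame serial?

Serial: yes — every world has a successor (e.g. s R s).

Yes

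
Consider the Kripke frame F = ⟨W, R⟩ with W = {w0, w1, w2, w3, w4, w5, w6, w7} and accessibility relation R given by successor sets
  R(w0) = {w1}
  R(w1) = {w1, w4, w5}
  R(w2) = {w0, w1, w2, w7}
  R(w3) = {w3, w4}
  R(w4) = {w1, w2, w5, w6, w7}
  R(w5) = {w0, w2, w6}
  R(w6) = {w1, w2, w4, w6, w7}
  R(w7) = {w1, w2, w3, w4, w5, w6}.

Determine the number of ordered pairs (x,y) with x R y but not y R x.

Enumerating: (w0,w1), (w1,w5), (w2,w0), (w2,w1), (w3,w4), (w4,w2), (w4,w5), (w5,w0), (w5,w2), (w5,w6), (w6,w1), (w6,w2), (w7,w1), (w7,w3), (w7,w5).

15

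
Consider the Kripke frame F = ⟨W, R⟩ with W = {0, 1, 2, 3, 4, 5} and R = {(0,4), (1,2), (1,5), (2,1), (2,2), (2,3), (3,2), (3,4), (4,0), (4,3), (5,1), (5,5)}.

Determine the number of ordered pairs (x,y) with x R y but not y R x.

0

R is symmetric; there are no such tuples.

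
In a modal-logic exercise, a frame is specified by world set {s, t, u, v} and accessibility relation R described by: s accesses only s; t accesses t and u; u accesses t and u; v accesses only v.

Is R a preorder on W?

Yes

Reflexive: yes — every world is R-related to itself.
Transitive: yes — every two-step R-path is closed by a direct edge.
So R is a preorder.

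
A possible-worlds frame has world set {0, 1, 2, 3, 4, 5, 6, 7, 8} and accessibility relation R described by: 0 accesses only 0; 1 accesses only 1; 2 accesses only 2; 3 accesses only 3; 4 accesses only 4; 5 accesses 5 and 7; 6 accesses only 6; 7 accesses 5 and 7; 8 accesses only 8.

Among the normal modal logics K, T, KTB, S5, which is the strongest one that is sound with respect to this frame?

Reflexive (axiom T): yes — every world is R-related to itself.
Symmetric (axiom B): yes — every pair in R has its reverse in R.
Euclidean (axiom 5): yes — any two successors of a common world are R-related.
So F validates K, T, KTB, S5. The strongest is S5.

S5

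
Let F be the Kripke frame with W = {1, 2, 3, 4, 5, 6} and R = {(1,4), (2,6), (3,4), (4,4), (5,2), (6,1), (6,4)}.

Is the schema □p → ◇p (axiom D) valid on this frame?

Axiom D corresponds to the accessibility relation being serial.
Serial: yes — every world has a successor (e.g. 1 R 4).

Yes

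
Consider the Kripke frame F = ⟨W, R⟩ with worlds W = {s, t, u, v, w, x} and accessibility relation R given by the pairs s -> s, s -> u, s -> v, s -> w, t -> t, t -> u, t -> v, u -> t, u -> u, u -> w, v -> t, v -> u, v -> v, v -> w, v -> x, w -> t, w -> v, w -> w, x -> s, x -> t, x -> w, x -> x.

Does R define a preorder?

Reflexive: yes — every world is R-related to itself.
Transitive: no — s R u and u R t, but not s R t.
So R is not a preorder.

No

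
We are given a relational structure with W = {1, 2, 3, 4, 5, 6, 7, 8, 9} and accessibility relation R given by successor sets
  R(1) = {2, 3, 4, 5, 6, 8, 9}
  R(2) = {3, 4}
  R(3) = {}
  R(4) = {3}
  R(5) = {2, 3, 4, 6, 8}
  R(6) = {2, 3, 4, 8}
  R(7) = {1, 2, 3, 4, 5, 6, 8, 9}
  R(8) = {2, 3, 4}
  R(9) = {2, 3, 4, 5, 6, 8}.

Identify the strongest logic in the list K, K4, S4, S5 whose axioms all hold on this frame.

K4

Transitive (axiom 4): yes — every two-step R-path is closed by a direct edge.
Reflexive (axiom T): no — 1 is not related to itself.
Euclidean (axiom 5): no — 1 R 2 and 1 R 5, but not 2 R 5.
So F validates K, K4; S4 would additionally require R to be reflexive. The strongest is K4.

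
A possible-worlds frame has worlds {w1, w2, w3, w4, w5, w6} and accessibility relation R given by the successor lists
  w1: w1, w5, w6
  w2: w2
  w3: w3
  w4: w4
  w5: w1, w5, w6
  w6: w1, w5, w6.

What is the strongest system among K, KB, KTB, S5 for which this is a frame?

Symmetric (axiom B): yes — every pair in R has its reverse in R.
Reflexive (axiom T): yes — every world is R-related to itself.
Euclidean (axiom 5): yes — any two successors of a common world are R-related.
So F validates K, KB, KTB, S5. The strongest is S5.

S5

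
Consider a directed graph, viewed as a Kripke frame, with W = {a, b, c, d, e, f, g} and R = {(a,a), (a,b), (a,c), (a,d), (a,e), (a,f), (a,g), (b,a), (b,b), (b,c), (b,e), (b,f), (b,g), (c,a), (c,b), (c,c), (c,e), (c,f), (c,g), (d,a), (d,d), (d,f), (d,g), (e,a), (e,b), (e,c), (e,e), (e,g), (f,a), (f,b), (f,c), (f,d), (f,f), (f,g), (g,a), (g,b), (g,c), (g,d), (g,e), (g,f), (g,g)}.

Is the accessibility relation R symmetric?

Yes

Symmetric: yes — every pair in R has its reverse in R.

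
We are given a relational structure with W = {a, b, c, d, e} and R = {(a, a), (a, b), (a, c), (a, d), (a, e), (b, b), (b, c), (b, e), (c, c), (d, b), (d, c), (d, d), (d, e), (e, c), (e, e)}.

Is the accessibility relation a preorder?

Yes

Reflexive: yes — every world is R-related to itself.
Transitive: yes — every two-step R-path is closed by a direct edge.
So R is a preorder.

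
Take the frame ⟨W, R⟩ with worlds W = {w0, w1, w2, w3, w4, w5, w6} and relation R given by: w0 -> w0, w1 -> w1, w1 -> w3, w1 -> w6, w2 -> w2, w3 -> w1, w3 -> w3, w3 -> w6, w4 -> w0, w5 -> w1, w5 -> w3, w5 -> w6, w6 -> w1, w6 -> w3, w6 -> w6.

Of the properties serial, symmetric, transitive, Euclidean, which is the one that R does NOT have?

Serial: yes — every world has a successor (e.g. w0 R w0).
Symmetric: no — w4 R w0 but not w0 R w4.
Transitive: yes — every two-step R-path is closed by a direct edge.
Euclidean: yes — any two successors of a common world are R-related.
Only symmetric fails.

symmetric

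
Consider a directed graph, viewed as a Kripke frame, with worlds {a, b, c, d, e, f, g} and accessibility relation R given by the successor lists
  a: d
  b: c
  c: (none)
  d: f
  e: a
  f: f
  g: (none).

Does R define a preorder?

Reflexive: no — a is not related to itself.
Transitive: no — a R d and d R f, but not a R f.
So R is not a preorder.

No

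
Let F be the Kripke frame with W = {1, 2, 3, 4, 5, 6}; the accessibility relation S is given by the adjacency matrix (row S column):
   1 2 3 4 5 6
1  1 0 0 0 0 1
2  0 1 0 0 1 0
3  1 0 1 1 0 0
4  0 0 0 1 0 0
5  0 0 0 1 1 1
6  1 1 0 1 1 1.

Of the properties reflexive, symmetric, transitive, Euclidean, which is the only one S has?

Reflexive: yes — every world is S-related to itself.
Symmetric: no — 2 S 5 but not 5 S 2.
Transitive: no — 1 S 6 and 6 S 2, but not 1 S 2.
Euclidean: no — 3 S 1 and 3 S 4, but not 1 S 4.
Only reflexive holds.

reflexive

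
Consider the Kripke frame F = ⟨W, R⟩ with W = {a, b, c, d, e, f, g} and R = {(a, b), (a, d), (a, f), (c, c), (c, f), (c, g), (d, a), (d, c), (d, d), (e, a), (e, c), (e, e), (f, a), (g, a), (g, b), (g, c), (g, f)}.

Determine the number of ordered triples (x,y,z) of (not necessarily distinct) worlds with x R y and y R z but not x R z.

20

Enumerating: (a,d,a), (a,d,c), (a,f,a), (c,f,a), (c,g,a), (c,g,b), (d,a,b), (d,a,f), (d,c,f), (d,c,g), (e,a,b), (e,a,d), … and 8 more.
Total: 20.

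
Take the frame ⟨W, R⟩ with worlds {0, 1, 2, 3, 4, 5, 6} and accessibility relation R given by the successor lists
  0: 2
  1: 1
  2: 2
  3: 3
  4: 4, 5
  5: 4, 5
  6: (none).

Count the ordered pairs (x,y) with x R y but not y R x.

1

Enumerating: (0,2).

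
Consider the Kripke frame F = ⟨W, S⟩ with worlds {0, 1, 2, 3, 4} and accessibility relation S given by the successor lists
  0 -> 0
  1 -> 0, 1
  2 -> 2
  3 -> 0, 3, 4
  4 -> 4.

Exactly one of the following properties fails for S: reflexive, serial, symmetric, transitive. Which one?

Reflexive: yes — every world is S-related to itself.
Serial: yes — every world has a successor (e.g. 0 S 0).
Symmetric: no — 1 S 0 but not 0 S 1.
Transitive: yes — every two-step S-path is closed by a direct edge.
Only symmetric fails.

symmetric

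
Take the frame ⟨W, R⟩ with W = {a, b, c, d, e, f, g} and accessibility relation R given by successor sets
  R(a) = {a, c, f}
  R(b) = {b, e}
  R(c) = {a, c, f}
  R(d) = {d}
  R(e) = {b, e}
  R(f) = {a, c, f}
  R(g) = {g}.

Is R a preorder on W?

Reflexive: yes — every world is R-related to itself.
Transitive: yes — every two-step R-path is closed by a direct edge.
So R is a preorder.

Yes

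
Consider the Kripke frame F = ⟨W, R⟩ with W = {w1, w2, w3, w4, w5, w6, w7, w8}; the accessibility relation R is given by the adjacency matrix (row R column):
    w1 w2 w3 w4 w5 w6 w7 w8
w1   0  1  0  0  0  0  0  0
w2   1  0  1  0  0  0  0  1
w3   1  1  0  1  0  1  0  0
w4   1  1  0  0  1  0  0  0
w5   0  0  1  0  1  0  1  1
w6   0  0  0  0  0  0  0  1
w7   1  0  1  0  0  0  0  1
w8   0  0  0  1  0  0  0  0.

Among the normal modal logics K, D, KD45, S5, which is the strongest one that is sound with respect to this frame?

Serial (axiom D): yes — every world has a successor (e.g. w1 R w2).
Euclidean (axiom 5): no — w2 R w1 and w2 R w3, but not w1 R w3.
Transitive (axiom 4): no — w1 R w2 and w2 R w3, but not w1 R w3.
Reflexive (axiom T): no — w1 is not related to itself.
So F validates K, D; KD45 would additionally require R to be Euclidean and transitive. The strongest is D.

D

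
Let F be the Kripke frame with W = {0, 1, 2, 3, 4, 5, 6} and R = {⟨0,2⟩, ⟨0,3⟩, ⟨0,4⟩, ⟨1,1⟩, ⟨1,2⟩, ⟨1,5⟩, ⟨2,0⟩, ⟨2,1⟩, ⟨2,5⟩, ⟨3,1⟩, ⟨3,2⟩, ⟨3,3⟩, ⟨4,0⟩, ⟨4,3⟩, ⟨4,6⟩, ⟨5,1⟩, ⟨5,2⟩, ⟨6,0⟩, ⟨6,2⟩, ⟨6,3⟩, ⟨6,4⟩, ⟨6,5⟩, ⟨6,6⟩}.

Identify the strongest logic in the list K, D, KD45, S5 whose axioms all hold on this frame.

Serial (axiom D): yes — every world has a successor (e.g. 0 R 2).
Euclidean (axiom 5): no — 0 R 2 and 0 R 3, but not 2 R 3.
Transitive (axiom 4): no — 0 R 2 and 2 R 1, but not 0 R 1.
Reflexive (axiom T): no — 0 is not related to itself.
So F validates K, D; KD45 would additionally require R to be Euclidean and transitive. The strongest is D.

D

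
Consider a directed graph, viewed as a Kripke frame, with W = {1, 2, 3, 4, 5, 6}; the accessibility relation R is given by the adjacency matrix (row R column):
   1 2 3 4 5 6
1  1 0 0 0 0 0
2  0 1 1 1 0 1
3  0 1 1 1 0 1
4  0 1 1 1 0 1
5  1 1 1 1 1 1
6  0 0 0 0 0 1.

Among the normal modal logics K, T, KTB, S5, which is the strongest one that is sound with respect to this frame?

Reflexive (axiom T): yes — every world is R-related to itself.
Symmetric (axiom B): no — 2 R 6 but not 6 R 2.
Euclidean (axiom 5): no — 2 R 6 and 2 R 3, but not 6 R 3.
So F validates K, T; KTB would additionally require R to be symmetric. The strongest is T.

T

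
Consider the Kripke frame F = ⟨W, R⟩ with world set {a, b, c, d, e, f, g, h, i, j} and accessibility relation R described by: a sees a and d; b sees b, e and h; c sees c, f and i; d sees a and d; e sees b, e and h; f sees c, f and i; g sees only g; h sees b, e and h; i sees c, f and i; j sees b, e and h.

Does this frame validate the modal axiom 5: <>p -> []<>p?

By correspondence theory, 5 is valid on a frame iff R is Euclidean.
Euclidean: yes — any two successors of a common world are R-related.

Yes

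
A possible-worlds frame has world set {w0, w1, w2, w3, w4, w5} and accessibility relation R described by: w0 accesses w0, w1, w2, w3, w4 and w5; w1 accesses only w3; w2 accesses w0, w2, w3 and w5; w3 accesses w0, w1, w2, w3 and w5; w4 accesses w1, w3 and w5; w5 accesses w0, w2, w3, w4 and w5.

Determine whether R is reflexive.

Reflexive: no — w1 is not related to itself.

No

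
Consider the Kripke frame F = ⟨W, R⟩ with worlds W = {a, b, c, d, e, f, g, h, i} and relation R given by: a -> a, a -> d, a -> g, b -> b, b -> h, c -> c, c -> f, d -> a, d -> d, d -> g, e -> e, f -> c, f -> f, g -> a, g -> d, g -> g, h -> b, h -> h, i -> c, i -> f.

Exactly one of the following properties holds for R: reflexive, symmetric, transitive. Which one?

Reflexive: no — i is not related to itself.
Symmetric: no — i R c but not c R i.
Transitive: yes — every two-step R-path is closed by a direct edge.
Only transitive holds.

transitive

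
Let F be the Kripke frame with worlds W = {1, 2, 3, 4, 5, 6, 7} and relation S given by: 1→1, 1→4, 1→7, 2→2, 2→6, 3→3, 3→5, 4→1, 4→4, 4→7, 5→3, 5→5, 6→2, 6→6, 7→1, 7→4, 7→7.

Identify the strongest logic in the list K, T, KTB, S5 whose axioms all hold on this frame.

Reflexive (axiom T): yes — every world is S-related to itself.
Symmetric (axiom B): yes — every pair in S has its reverse in S.
Euclidean (axiom 5): yes — any two successors of a common world are S-related.
So F validates K, T, KTB, S5. The strongest is S5.

S5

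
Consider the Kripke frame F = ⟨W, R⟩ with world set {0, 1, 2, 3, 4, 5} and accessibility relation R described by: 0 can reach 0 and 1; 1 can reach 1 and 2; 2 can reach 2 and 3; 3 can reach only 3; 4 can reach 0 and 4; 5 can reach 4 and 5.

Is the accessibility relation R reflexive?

Yes

Reflexive: yes — every world is R-related to itself.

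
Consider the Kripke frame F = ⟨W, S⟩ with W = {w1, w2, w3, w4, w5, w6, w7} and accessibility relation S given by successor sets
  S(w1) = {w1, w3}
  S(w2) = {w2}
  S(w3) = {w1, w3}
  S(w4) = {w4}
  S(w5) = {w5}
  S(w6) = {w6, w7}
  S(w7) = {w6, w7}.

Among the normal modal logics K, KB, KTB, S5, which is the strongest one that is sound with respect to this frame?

S5

Symmetric (axiom B): yes — every pair in S has its reverse in S.
Reflexive (axiom T): yes — every world is S-related to itself.
Euclidean (axiom 5): yes — any two successors of a common world are S-related.
So F validates K, KB, KTB, S5. The strongest is S5.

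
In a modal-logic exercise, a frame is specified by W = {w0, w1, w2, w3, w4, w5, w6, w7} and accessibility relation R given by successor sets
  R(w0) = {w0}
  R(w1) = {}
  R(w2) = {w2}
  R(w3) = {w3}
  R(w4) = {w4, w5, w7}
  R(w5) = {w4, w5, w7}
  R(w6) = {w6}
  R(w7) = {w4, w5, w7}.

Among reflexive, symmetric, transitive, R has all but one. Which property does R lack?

reflexive

Reflexive: no — w1 is not related to itself.
Symmetric: yes — every pair in R has its reverse in R.
Transitive: yes — every two-step R-path is closed by a direct edge.
Only reflexive fails.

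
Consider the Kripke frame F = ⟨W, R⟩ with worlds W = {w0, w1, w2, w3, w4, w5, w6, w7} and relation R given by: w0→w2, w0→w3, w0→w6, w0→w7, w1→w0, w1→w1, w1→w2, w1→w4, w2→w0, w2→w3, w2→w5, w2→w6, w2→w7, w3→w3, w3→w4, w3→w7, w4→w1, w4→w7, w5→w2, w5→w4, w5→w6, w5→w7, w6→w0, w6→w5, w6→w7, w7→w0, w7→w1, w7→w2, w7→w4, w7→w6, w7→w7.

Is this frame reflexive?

Reflexive: no — w0 is not related to itself.

No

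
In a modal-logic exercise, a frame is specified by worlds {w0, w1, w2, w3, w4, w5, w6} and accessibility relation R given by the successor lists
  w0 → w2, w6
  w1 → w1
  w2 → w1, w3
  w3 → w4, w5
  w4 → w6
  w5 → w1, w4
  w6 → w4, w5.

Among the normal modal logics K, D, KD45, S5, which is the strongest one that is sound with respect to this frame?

Serial (axiom D): yes — every world has a successor (e.g. w0 R w2).
Euclidean (axiom 5): no — w0 R w2 and w0 R w6, but not w2 R w6.
Transitive (axiom 4): no — w0 R w2 and w2 R w1, but not w0 R w1.
Reflexive (axiom T): no — w0 is not related to itself.
So F validates K, D; KD45 would additionally require R to be Euclidean and transitive. The strongest is D.

D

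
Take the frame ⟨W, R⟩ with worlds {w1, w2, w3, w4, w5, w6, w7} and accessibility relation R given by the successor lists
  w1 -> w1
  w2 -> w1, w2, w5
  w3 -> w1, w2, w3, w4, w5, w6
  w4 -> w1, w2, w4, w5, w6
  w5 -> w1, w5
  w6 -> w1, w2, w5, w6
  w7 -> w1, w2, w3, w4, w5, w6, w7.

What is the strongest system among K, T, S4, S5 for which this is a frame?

Reflexive (axiom T): yes — every world is R-related to itself.
Transitive (axiom 4): yes — every two-step R-path is closed by a direct edge.
Euclidean (axiom 5): no — w2 R w1 and w2 R w5, but not w1 R w5.
So F validates K, T, S4; S5 would additionally require R to be Euclidean. The strongest is S4.

S4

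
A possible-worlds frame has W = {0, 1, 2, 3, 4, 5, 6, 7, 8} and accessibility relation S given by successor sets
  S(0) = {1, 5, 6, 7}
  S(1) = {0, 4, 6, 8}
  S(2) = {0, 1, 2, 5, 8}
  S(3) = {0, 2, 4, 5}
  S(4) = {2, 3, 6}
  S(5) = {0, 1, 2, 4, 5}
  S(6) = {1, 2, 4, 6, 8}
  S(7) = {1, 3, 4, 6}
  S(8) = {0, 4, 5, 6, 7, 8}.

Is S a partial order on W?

Reflexive: no — 0 is not related to itself.
Transitive: no — 0 S 1 and 1 S 4, but not 0 S 4.
Antisymmetric: no — 0 S 1 and 1 S 0 with 0 ≠ 1.
So S is not a partial order.

No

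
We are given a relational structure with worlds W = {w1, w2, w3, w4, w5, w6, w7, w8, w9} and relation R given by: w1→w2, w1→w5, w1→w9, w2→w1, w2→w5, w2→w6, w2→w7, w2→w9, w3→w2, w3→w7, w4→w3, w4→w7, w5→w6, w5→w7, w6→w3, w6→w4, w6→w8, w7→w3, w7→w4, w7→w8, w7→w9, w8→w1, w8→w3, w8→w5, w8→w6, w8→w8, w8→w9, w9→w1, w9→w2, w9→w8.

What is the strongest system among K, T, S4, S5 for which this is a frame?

Reflexive (axiom T): no — w1 is not related to itself.
Transitive (axiom 4): no — w1 R w2 and w2 R w6, but not w1 R w6.
Euclidean (axiom 5): no — w1 R w5 and w1 R w2, but not w5 R w2.
So F validates K; T would additionally require R to be reflexive. The strongest is K.

K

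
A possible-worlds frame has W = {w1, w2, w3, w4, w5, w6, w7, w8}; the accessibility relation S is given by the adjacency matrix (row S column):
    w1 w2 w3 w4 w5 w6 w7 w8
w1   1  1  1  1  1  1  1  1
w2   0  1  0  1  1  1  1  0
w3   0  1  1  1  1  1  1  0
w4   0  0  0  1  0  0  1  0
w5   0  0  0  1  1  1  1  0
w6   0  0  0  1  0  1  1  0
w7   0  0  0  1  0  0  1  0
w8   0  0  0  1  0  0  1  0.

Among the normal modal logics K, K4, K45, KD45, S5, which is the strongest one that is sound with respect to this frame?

Transitive (axiom 4): yes — every two-step S-path is closed by a direct edge.
Euclidean (axiom 5): no — w1 S w2 and w1 S w3, but not w2 S w3.
Serial (axiom D): yes — every world has a successor (e.g. w1 S w1).
Reflexive (axiom T): no — w8 is not related to itself.
So F validates K, K4; K45 would additionally require S to be Euclidean. The strongest is K4.

K4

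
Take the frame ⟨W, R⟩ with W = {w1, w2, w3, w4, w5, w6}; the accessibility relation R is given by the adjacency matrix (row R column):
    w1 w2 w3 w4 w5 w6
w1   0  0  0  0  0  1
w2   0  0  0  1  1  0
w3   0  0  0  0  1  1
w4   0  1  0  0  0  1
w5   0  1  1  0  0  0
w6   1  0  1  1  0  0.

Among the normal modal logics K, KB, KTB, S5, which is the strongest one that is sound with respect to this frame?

KB

Symmetric (axiom B): yes — every pair in R has its reverse in R.
Reflexive (axiom T): no — w1 is not related to itself.
Euclidean (axiom 5): no — w2 R w4 and w2 R w5, but not w4 R w5.
So F validates K, KB; KTB would additionally require R to be reflexive. The strongest is KB.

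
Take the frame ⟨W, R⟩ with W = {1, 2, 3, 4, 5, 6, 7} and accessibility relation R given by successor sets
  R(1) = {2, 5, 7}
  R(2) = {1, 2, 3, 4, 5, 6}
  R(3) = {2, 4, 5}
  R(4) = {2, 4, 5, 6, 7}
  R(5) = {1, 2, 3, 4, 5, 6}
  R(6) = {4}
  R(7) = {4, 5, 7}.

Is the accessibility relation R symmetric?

Symmetric: no — 1 R 7 but not 7 R 1.

No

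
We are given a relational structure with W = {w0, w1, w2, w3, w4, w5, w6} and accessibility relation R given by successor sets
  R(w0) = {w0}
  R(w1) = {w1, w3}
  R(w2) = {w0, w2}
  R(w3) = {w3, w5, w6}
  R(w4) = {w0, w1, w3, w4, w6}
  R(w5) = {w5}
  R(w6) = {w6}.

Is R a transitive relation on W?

Transitive: no — w1 R w3 and w3 R w5, but not w1 R w5.

No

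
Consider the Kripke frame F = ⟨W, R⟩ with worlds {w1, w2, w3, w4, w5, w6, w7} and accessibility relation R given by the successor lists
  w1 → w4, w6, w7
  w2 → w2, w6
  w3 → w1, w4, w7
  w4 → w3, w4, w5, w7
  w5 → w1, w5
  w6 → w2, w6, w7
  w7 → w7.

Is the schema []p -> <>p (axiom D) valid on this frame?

Yes

Axiom D corresponds to the accessibility relation being serial.
Serial: yes — every world has a successor (e.g. w1 R w4).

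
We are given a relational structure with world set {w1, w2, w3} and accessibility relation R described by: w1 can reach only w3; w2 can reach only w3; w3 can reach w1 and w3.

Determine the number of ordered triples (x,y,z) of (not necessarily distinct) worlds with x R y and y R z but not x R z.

2

Enumerating: (w1,w3,w1), (w2,w3,w1).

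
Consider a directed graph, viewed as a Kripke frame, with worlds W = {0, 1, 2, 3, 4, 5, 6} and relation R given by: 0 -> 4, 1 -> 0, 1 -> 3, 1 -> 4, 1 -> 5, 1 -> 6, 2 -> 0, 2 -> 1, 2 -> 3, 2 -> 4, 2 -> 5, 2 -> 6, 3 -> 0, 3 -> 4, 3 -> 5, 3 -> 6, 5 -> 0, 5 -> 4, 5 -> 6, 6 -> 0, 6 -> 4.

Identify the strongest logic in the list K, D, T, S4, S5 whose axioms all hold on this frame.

Serial (axiom D): no — 4 has no R-successor.
Reflexive (axiom T): no — 0 is not related to itself.
Transitive (axiom 4): yes — every two-step R-path is closed by a direct edge.
Euclidean (axiom 5): no — 1 R 0 and 1 R 3, but not 0 R 3.
So F validates K; D would additionally require R to be serial. The strongest is K.

K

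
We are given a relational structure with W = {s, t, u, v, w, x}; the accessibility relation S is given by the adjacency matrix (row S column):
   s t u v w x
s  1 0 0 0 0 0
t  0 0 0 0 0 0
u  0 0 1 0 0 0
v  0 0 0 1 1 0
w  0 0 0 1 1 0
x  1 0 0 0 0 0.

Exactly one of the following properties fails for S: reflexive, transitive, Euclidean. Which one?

Reflexive: no — t is not related to itself.
Transitive: yes — every two-step S-path is closed by a direct edge.
Euclidean: yes — any two successors of a common world are S-related.
Only reflexive fails.

reflexive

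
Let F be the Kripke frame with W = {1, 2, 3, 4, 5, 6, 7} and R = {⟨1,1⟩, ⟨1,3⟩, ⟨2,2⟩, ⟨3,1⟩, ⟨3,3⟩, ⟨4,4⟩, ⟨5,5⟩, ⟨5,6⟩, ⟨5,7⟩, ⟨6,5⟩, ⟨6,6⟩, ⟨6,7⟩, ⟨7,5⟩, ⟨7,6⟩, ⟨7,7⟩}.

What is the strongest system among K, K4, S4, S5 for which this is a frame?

S5

Transitive (axiom 4): yes — every two-step R-path is closed by a direct edge.
Reflexive (axiom T): yes — every world is R-related to itself.
Euclidean (axiom 5): yes — any two successors of a common world are R-related.
So F validates K, K4, S4, S5. The strongest is S5.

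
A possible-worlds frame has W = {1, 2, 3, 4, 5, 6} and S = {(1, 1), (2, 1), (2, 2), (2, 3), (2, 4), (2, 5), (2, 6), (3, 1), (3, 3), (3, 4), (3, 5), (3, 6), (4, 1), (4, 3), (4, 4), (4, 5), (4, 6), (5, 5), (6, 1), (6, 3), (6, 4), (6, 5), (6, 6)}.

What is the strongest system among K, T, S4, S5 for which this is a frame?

Reflexive (axiom T): yes — every world is S-related to itself.
Transitive (axiom 4): yes — every two-step S-path is closed by a direct edge.
Euclidean (axiom 5): no — 2 S 1 and 2 S 3, but not 1 S 3.
So F validates K, T, S4; S5 would additionally require S to be Euclidean. The strongest is S4.

S4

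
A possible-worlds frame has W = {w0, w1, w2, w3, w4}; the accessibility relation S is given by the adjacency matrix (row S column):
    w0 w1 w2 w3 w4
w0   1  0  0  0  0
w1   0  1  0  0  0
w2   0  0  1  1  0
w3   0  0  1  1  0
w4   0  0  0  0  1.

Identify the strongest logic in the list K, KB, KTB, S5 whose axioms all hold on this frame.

S5

Symmetric (axiom B): yes — every pair in S has its reverse in S.
Reflexive (axiom T): yes — every world is S-related to itself.
Euclidean (axiom 5): yes — any two successors of a common world are S-related.
So F validates K, KB, KTB, S5. The strongest is S5.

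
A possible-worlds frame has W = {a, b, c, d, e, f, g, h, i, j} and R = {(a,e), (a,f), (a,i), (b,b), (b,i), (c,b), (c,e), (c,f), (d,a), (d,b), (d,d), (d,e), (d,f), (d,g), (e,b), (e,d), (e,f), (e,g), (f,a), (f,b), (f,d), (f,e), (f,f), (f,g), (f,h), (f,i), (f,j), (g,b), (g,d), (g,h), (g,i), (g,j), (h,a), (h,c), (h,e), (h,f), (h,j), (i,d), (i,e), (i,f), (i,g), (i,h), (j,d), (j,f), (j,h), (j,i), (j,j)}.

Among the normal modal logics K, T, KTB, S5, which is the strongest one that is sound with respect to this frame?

Reflexive (axiom T): no — a is not related to itself.
Symmetric (axiom B): no — a R e but not e R a.
Euclidean (axiom 5): no — a R e and a R i, but not e R i.
So F validates K; T would additionally require R to be reflexive. The strongest is K.

K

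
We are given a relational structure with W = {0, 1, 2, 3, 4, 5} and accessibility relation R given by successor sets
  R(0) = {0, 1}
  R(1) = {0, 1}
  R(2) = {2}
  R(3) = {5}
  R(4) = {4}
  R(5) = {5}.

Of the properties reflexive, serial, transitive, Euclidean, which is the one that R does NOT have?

Reflexive: no — 3 is not related to itself.
Serial: yes — every world has a successor (e.g. 0 R 0).
Transitive: yes — every two-step R-path is closed by a direct edge.
Euclidean: yes — any two successors of a common world are R-related.
Only reflexive fails.

reflexive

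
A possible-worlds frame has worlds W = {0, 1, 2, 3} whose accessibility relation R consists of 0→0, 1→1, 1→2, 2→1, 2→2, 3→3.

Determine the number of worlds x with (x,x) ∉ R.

R is reflexive; there are no such worlds.

0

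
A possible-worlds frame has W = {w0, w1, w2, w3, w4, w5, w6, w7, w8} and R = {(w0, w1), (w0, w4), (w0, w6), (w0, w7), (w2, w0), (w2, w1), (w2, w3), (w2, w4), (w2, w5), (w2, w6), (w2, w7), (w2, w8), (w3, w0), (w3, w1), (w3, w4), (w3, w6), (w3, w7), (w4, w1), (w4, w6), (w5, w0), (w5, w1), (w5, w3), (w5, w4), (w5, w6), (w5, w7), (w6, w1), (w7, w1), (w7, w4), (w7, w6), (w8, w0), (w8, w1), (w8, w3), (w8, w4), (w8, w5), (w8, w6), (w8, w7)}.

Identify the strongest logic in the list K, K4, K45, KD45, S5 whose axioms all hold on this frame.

Transitive (axiom 4): yes — every two-step R-path is closed by a direct edge.
Euclidean (axiom 5): no — w0 R w1 and w0 R w4, but not w1 R w4.
Serial (axiom D): no — w1 has no R-successor.
Reflexive (axiom T): no — w0 is not related to itself.
So F validates K, K4; K45 would additionally require R to be Euclidean. The strongest is K4.

K4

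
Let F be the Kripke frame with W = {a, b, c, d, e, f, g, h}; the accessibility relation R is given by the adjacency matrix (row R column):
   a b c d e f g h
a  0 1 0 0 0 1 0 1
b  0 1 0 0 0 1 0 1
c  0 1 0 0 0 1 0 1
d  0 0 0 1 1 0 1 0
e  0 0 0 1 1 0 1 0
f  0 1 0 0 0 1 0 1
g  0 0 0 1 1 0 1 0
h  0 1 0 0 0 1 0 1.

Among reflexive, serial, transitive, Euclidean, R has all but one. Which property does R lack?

Reflexive: no — a is not related to itself.
Serial: yes — every world has a successor (e.g. a R b).
Transitive: yes — every two-step R-path is closed by a direct edge.
Euclidean: yes — any two successors of a common world are R-related.
Only reflexive fails.

reflexive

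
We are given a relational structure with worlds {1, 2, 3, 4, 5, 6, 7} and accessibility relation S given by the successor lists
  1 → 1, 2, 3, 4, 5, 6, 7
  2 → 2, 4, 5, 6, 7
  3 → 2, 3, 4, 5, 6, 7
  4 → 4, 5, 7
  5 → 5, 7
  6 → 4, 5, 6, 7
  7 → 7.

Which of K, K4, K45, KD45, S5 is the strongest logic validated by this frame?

K4

Transitive (axiom 4): yes — every two-step S-path is closed by a direct edge.
Euclidean (axiom 5): no — 1 S 2 and 1 S 3, but not 2 S 3.
Serial (axiom D): yes — every world has a successor (e.g. 1 S 1).
Reflexive (axiom T): yes — every world is S-related to itself.
So F validates K, K4; K45 would additionally require S to be Euclidean. The strongest is K4.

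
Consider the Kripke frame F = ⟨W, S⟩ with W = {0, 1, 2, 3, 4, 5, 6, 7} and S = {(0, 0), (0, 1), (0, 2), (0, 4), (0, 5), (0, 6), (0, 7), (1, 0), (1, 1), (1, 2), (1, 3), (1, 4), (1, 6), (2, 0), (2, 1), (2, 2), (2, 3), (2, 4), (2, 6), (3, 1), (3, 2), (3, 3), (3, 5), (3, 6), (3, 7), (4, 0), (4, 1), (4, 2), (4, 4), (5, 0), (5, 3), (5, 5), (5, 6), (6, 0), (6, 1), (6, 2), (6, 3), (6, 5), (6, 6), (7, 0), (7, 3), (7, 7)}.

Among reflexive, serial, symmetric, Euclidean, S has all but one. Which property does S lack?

Euclidean

Reflexive: yes — every world is S-related to itself.
Serial: yes — every world has a successor (e.g. 0 S 0).
Symmetric: yes — every pair in S has its reverse in S.
Euclidean: no — 0 S 1 and 0 S 5, but not 1 S 5.
Only Euclidean fails.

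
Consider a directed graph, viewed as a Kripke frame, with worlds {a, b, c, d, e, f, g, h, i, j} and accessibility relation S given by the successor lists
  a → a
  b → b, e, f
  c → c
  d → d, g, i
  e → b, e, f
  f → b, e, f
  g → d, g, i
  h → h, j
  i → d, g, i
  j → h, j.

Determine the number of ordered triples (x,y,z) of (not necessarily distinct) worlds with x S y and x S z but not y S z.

S is Euclidean; there are no such tuples.

0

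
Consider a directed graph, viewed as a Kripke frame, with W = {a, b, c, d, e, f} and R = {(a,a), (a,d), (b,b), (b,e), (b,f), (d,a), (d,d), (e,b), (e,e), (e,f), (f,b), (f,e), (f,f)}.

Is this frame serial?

No

Serial: no — c has no R-successor.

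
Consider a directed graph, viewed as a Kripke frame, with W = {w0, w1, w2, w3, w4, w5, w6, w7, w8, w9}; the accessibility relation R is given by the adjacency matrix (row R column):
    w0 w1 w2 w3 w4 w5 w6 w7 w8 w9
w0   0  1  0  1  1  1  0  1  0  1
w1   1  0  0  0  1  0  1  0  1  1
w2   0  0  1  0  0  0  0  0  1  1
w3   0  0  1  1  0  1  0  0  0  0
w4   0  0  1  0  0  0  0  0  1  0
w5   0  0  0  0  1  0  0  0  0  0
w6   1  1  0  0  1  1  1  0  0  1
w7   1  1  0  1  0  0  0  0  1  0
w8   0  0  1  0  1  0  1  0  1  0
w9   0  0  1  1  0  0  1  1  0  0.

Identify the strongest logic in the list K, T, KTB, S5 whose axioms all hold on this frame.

Reflexive (axiom T): no — w0 is not related to itself.
Symmetric (axiom B): no — w0 R w3 but not w3 R w0.
Euclidean (axiom 5): no — w0 R w1 and w0 R w3, but not w1 R w3.
So F validates K; T would additionally require R to be reflexive. The strongest is K.

K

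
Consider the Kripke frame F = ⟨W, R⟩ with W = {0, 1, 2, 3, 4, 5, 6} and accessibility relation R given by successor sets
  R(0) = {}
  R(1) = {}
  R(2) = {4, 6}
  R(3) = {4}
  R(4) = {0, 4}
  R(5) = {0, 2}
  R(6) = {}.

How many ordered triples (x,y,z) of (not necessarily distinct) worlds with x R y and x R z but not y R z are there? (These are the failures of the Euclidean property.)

Enumerating: (2,4,6), (2,6,4), (2,6,6), (4,0,0), (4,0,4), (5,0,0), (5,0,2), (5,2,0), (5,2,2).

9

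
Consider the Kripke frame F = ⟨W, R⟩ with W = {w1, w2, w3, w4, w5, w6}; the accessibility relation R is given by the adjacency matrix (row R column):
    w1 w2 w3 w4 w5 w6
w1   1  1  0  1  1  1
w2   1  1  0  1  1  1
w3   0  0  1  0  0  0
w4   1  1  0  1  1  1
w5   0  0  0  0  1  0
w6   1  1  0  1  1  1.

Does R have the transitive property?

Transitive: yes — every two-step R-path is closed by a direct edge.

Yes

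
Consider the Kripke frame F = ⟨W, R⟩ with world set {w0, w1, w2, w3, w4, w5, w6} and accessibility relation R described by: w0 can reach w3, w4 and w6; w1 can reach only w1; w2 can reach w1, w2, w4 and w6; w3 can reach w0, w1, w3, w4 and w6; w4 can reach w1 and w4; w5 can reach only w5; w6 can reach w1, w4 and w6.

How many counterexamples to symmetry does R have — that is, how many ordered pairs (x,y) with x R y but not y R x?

Enumerating: (w0,w4), (w0,w6), (w2,w1), (w2,w4), (w2,w6), (w3,w1), (w3,w4), (w3,w6), (w4,w1), (w6,w1), (w6,w4).

11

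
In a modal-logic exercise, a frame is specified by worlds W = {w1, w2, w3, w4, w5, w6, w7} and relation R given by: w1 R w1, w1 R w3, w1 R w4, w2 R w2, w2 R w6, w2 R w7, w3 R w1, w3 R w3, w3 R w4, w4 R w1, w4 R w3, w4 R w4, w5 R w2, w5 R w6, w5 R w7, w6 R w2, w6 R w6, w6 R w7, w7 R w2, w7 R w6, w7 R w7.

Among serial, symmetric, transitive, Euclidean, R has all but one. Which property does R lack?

Serial: yes — every world has a successor (e.g. w1 R w1).
Symmetric: no — w5 R w2 but not w2 R w5.
Transitive: yes — every two-step R-path is closed by a direct edge.
Euclidean: yes — any two successors of a common world are R-related.
Only symmetric fails.

symmetric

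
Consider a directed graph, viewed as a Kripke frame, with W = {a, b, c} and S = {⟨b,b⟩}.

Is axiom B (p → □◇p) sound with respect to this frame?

Axiom B corresponds to the accessibility relation being symmetric.
Symmetric: yes — every pair in S has its reverse in S.

Yes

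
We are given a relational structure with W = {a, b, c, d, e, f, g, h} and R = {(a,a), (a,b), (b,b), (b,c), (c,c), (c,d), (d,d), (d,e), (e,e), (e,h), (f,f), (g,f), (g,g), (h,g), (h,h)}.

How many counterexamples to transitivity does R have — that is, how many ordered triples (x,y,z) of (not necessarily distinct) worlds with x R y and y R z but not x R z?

6

Enumerating: (a,b,c), (b,c,d), (c,d,e), (d,e,h), (e,h,g), (h,g,f).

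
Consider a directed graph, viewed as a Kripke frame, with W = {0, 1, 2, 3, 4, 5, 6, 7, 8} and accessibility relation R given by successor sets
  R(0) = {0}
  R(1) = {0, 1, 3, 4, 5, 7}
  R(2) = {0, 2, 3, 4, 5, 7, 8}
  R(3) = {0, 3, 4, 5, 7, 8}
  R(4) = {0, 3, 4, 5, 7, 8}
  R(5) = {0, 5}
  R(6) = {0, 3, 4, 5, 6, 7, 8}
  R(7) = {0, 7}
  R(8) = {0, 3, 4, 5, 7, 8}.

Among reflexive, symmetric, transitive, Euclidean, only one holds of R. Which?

Reflexive: yes — every world is R-related to itself.
Symmetric: no — 1 R 0 but not 0 R 1.
Transitive: no — 1 R 3 and 3 R 8, but not 1 R 8.
Euclidean: no — 1 R 0 and 1 R 3, but not 0 R 3.
Only reflexive holds.

reflexive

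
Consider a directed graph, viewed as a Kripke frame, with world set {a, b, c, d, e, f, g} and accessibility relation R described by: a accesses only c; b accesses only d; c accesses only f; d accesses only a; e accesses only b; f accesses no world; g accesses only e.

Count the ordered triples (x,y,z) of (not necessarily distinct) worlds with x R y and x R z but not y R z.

Enumerating: (a,c,c), (b,d,d), (c,f,f), (d,a,a), (e,b,b), (g,e,e).

6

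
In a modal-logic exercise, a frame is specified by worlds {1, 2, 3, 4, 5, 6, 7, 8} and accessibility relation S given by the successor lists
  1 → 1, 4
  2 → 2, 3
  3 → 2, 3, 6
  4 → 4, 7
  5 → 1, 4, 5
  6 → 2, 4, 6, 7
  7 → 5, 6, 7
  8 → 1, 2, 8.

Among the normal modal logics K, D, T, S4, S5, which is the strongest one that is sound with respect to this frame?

T

Serial (axiom D): yes — every world has a successor (e.g. 1 S 1).
Reflexive (axiom T): yes — every world is S-related to itself.
Transitive (axiom 4): no — 1 S 4 and 4 S 7, but not 1 S 7.
Euclidean (axiom 5): no — 3 S 2 and 3 S 6, but not 2 S 6.
So F validates K, D, T; S4 would additionally require S to be transitive. The strongest is T.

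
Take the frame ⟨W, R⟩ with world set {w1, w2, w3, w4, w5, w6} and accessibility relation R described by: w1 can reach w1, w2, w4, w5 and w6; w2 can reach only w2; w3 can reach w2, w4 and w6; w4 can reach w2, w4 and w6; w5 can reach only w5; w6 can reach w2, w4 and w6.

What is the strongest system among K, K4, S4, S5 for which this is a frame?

Transitive (axiom 4): yes — every two-step R-path is closed by a direct edge.
Reflexive (axiom T): no — w3 is not related to itself.
Euclidean (axiom 5): no — w1 R w2 and w1 R w4, but not w2 R w4.
So F validates K, K4; S4 would additionally require R to be reflexive. The strongest is K4.

K4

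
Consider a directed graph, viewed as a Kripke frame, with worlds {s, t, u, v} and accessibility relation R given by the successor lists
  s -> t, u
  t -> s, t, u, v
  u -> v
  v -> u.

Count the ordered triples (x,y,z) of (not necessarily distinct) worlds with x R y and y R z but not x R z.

5

Enumerating: (s,t,s), (s,t,v), (s,u,v), (u,v,u), (v,u,v).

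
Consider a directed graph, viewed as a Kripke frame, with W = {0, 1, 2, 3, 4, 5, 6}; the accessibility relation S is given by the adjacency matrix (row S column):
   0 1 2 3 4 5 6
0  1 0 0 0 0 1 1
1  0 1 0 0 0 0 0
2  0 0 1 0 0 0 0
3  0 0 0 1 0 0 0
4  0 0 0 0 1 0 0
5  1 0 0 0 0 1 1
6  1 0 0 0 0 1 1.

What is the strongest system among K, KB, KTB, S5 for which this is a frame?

Symmetric (axiom B): yes — every pair in S has its reverse in S.
Reflexive (axiom T): yes — every world is S-related to itself.
Euclidean (axiom 5): yes — any two successors of a common world are S-related.
So F validates K, KB, KTB, S5. The strongest is S5.

S5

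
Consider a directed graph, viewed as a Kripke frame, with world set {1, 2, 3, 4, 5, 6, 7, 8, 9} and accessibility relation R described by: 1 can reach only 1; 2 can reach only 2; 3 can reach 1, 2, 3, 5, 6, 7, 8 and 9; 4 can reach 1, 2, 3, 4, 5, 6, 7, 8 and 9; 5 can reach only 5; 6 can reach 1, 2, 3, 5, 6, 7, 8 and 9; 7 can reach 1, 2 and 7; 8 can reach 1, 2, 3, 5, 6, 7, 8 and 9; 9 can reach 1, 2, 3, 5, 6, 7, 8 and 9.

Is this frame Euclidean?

Euclidean: no — 3 R 1 and 3 R 2, but not 1 R 2.

No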